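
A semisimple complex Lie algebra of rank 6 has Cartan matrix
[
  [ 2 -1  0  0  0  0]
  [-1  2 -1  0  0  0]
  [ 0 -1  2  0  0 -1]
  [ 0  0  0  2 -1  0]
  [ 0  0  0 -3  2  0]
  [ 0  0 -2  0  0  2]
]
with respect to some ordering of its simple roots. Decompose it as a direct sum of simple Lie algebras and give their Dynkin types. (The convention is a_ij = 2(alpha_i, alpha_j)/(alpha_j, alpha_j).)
C4 ⊕ G2

The diagram associated to this matrix has two connected components: the simple roots {alpha_1, alpha_2, alpha_3, alpha_6} form a chain of 4 nodes with a double edge at one end; the terminal node there is the unique long simple root (C_4), and {alpha_4, alpha_5} form two nodes joined by a triple edge (G_2). A semisimple Lie algebra decomposes uniquely as the direct sum of simple ideals, one per connected component of its Dynkin diagram, so g ≅ C_4 ⊕ G_2 (dimension 36 + 14 = 50).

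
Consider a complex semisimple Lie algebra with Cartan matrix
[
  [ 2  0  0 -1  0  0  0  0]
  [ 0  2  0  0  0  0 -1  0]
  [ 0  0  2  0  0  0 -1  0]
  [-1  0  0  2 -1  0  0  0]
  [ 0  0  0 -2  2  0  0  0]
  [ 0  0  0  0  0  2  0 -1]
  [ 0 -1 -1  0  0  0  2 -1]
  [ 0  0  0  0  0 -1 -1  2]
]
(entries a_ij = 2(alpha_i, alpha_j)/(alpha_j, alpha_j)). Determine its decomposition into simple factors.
C_3 (sp(6)) ⊕ D_5 (so(10))

The diagram associated to this matrix has two connected components: the simple roots {alpha_1, alpha_4, alpha_5} form a chain of 3 nodes with a double edge at one end; the terminal node there is the unique long simple root (C_3), and {alpha_2, alpha_3, alpha_6, alpha_7, alpha_8} form a chain of 3 nodes with a fork of two nodes at one end (D_5). A semisimple Lie algebra decomposes uniquely as the direct sum of simple ideals, one per connected component of its Dynkin diagram, so g ≅ C_3 ⊕ D_5 (dimension 21 + 45 = 66).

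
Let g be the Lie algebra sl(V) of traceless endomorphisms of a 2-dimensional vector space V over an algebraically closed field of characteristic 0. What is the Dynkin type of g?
This is sl(2), which has dimension 2^2 - 1 = 3 and rank 2 - 1 = 1 (a Cartan subalgebra is the diagonal traceless matrices). In the classification of classical Lie algebras, the special linear algebra sl(n+1) has type A_n; here n = 1, so the Dynkin diagram is a chain of 1 nodes with single edges (A_1). Hence the type is A_1.

A_1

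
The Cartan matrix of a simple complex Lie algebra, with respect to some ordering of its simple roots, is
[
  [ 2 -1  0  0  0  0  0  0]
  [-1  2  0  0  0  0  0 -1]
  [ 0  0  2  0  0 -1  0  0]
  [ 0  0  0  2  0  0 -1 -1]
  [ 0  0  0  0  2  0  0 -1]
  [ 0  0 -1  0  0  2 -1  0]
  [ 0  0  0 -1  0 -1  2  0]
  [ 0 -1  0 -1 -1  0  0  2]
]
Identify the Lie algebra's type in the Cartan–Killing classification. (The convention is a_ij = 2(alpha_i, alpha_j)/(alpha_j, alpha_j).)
The matrix has rank 8 with 2's on the diagonal. Reading the off-diagonal entries as Dynkin edges (a single edge where a_ij = a_ji = -1; a double or triple edge where a_ij * a_ji = 2 or 3), the diagram is a chain of 7 nodes with one extra node attached to the third node from one end (E_8). One simple-root ordering that puts it in standard form is (alpha_1, alpha_5, alpha_2, alpha_8, alpha_4, alpha_7, alpha_6, alpha_3). So the algebra is type E_8.

E_8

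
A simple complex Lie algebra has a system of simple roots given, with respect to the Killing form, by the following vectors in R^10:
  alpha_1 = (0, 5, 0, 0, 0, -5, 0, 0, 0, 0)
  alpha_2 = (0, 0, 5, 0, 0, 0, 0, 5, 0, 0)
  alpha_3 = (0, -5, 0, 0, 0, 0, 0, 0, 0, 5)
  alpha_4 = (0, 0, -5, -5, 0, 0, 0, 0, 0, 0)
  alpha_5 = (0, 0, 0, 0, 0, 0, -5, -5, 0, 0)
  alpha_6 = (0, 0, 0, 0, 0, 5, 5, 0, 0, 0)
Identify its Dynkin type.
Compute the Cartan integers a_ij = 2(alpha_i, alpha_j)/(alpha_j, alpha_j); the resulting 6x6 Cartan matrix is
[[2, 0, -1, 0, 0, -1], [0, 2, 0, -1, -1, 0], [-1, 0, 2, 0, 0, 0], [0, -1, 0, 2, 0, 0], [0, -1, 0, 0, 2, -1], [-1, 0, 0, 0, -1, 2]].
All simple roots have the same length, so the diagram is simply laced. The associated Dynkin diagram is a chain of 6 nodes with single edges (A_6), so the type is A_6 (the algebra sl(7)).

A_6 (sl(7))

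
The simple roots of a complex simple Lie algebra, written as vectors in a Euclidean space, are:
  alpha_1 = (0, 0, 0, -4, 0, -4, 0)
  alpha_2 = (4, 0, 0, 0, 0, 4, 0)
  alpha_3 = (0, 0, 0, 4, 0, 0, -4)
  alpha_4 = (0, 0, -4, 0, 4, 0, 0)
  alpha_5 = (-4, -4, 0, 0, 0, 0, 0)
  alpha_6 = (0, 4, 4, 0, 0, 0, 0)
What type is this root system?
Compute the Cartan integers a_ij = 2(alpha_i, alpha_j)/(alpha_j, alpha_j); the resulting 6x6 Cartan matrix is
[[2, -1, -1, 0, 0, 0], [-1, 2, 0, 0, -1, 0], [-1, 0, 2, 0, 0, 0], [0, 0, 0, 2, 0, -1], [0, -1, 0, 0, 2, -1], [0, 0, 0, -1, -1, 2]].
All simple roots have the same length, so the diagram is simply laced. The associated Dynkin diagram is a chain of 6 nodes with single edges (A_6), so the type is A_6 (the algebra sl(7)).

A6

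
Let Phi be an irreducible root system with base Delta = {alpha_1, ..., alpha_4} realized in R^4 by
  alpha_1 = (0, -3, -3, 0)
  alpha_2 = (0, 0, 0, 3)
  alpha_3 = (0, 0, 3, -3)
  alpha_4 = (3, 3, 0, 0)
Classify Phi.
B_4

Compute the Cartan integers a_ij = 2(alpha_i, alpha_j)/(alpha_j, alpha_j); the resulting 4x4 Cartan matrix is
[[2, 0, -1, -1], [0, 2, -1, 0], [-1, -2, 2, 0], [-1, 0, 0, 2]].
The roots have two lengths (squared-length ratio 2:1); the short ones are alpha_{2}. The associated Dynkin diagram is a chain of 4 nodes with a double edge at one end; the terminal node there is the unique short simple root (B_4), so the type is B_4 (the algebra so(9)).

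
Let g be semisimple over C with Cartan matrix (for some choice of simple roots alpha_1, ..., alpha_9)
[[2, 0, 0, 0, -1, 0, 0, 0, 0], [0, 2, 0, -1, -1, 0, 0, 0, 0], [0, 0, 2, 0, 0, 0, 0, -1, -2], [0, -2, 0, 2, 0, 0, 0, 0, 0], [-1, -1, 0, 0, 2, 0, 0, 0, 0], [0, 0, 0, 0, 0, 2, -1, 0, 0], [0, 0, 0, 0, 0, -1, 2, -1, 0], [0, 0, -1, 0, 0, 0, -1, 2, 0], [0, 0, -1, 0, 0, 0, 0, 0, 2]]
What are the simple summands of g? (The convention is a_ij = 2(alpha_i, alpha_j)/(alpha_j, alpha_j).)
type B_5 + type C_4

The diagram associated to this matrix has two connected components: the simple roots {alpha_3, alpha_6, alpha_7, alpha_8, alpha_9} form a chain of 5 nodes with a double edge at one end; the terminal node there is the unique short simple root (B_5), and {alpha_1, alpha_2, alpha_4, alpha_5} form a chain of 4 nodes with a double edge at one end; the terminal node there is the unique long simple root (C_4). A semisimple Lie algebra decomposes uniquely as the direct sum of simple ideals, one per connected component of its Dynkin diagram, so g ≅ B_5 ⊕ C_4 (dimension 55 + 36 = 91).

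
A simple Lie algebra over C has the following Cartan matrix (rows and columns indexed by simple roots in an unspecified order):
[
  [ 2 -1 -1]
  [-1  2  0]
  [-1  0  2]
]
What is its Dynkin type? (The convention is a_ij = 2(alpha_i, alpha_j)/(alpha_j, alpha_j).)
A_3

The matrix has rank 3 with 2's on the diagonal. Reading the off-diagonal entries as Dynkin edges (a single edge where a_ij = a_ji = -1; a double or triple edge where a_ij * a_ji = 2 or 3), the diagram is a chain of 3 nodes with single edges (A_3). One simple-root ordering that puts it in standard form is (alpha_3, alpha_1, alpha_2). So the algebra is type A_3, i.e. sl(4).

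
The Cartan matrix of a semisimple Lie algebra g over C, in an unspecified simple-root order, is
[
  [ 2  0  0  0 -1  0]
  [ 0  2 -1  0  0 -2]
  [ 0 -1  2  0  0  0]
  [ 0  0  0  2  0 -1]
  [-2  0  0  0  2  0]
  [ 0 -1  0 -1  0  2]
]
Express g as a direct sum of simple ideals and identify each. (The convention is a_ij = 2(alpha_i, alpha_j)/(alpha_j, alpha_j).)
The diagram associated to this matrix has two connected components: the simple roots {alpha_1, alpha_5} form a chain of 2 nodes with a double edge at one end; the terminal node there is the unique short simple root (B_2), and {alpha_2, alpha_3, alpha_4, alpha_6} form a chain of 4 nodes with a double edge between the middle two (F_4). A semisimple Lie algebra decomposes uniquely as the direct sum of simple ideals, one per connected component of its Dynkin diagram, so g ≅ B_2 ⊕ F_4 (dimension 10 + 52 = 62).

B_2 (so(5)) + F_4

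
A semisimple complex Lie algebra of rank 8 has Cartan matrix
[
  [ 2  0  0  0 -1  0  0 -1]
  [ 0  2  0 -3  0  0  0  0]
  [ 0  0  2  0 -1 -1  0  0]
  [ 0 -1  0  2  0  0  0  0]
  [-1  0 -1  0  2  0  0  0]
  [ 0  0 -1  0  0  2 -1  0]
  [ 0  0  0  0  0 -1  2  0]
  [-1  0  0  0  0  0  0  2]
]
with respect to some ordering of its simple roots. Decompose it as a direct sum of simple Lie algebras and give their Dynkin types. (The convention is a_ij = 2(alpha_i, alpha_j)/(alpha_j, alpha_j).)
A6 ⊕ G2

The diagram associated to this matrix has two connected components: the simple roots {alpha_1, alpha_3, alpha_5, alpha_6, alpha_7, alpha_8} form a chain of 6 nodes with single edges (A_6), and {alpha_2, alpha_4} form two nodes joined by a triple edge (G_2). A semisimple Lie algebra decomposes uniquely as the direct sum of simple ideals, one per connected component of its Dynkin diagram, so g ≅ A_6 ⊕ G_2 (dimension 48 + 14 = 62).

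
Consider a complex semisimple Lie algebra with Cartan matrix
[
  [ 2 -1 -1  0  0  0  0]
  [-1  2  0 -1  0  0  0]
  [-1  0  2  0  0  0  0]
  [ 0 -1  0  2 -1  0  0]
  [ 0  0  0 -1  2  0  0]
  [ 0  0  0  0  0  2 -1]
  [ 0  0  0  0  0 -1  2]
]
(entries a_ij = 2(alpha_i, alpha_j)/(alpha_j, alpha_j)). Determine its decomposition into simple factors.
The diagram associated to this matrix has two connected components: the simple roots {alpha_6, alpha_7} form a chain of 2 nodes with single edges (A_2), and {alpha_1, alpha_2, alpha_3, alpha_4, alpha_5} form a chain of 5 nodes with single edges (A_5). A semisimple Lie algebra decomposes uniquely as the direct sum of simple ideals, one per connected component of its Dynkin diagram, so g ≅ A_2 ⊕ A_5 (dimension 8 + 35 = 43).

type A_2 ⊕ type A_5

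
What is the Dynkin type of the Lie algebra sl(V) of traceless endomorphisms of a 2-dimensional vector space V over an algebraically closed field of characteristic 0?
This is sl(2), which has dimension 2^2 - 1 = 3 and rank 2 - 1 = 1 (a Cartan subalgebra is the diagonal traceless matrices). In the classification of classical Lie algebras, the special linear algebra sl(n+1) has type A_n; here n = 1, so the Dynkin diagram is a chain of 1 nodes with single edges (A_1). Hence the type is A_1.

A_1 (sl(2))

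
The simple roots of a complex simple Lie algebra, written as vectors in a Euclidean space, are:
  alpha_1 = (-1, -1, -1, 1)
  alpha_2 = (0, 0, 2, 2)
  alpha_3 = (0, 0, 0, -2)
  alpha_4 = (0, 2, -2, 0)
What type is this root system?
type F_4

Compute the Cartan integers a_ij = 2(alpha_i, alpha_j)/(alpha_j, alpha_j); the resulting 4x4 Cartan matrix is
[[2, 0, -1, 0], [0, 2, -2, -1], [-1, -1, 2, 0], [0, -1, 0, 2]].
The roots have two lengths (squared-length ratio 2:1); the short ones are alpha_{1,3}. The associated Dynkin diagram is a chain of 4 nodes with a double edge between the middle two (F_4), so the type is F_4.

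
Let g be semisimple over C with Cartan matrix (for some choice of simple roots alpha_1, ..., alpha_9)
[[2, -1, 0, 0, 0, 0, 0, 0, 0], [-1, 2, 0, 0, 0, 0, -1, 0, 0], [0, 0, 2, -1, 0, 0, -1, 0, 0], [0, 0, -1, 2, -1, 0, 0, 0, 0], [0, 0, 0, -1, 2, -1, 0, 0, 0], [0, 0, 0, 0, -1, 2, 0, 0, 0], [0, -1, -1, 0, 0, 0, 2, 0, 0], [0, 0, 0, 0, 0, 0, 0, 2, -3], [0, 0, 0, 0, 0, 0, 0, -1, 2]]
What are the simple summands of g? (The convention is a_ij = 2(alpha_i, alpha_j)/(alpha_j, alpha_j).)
type A_7 ⊕ type G_2

The diagram associated to this matrix has two connected components: the simple roots {alpha_1, alpha_2, alpha_3, alpha_4, alpha_5, alpha_6, alpha_7} form a chain of 7 nodes with single edges (A_7), and {alpha_8, alpha_9} form two nodes joined by a triple edge (G_2). A semisimple Lie algebra decomposes uniquely as the direct sum of simple ideals, one per connected component of its Dynkin diagram, so g ≅ A_7 ⊕ G_2 (dimension 63 + 14 = 77).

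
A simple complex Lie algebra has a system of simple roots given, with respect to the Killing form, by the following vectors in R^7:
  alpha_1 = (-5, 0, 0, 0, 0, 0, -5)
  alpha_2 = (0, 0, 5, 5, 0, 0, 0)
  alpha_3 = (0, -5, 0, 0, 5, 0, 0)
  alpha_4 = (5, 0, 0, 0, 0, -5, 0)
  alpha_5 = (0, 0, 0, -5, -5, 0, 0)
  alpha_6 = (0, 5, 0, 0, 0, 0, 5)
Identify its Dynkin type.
Compute the Cartan integers a_ij = 2(alpha_i, alpha_j)/(alpha_j, alpha_j); the resulting 6x6 Cartan matrix is
[[2, 0, 0, -1, 0, -1], [0, 2, 0, 0, -1, 0], [0, 0, 2, 0, -1, -1], [-1, 0, 0, 2, 0, 0], [0, -1, -1, 0, 2, 0], [-1, 0, -1, 0, 0, 2]].
All simple roots have the same length, so the diagram is simply laced. The associated Dynkin diagram is a chain of 6 nodes with single edges (A_6), so the type is A_6 (the algebra sl(7)).

A_6 (sl(7))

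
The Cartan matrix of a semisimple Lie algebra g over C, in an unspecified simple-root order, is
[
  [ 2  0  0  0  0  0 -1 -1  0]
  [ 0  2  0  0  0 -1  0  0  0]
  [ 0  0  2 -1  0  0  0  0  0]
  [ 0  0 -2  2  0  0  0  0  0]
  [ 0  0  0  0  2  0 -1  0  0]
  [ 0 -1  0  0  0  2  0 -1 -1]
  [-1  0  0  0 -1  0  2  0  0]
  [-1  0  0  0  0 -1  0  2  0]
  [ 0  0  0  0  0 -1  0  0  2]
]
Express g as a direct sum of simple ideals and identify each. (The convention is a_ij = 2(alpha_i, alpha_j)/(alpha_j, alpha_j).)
The diagram associated to this matrix has two connected components: the simple roots {alpha_3, alpha_4} form a chain of 2 nodes with a double edge at one end; the terminal node there is the unique short simple root (B_2), and {alpha_1, alpha_2, alpha_5, alpha_6, alpha_7, alpha_8, alpha_9} form a chain of 5 nodes with a fork of two nodes at one end (D_7). A semisimple Lie algebra decomposes uniquely as the direct sum of simple ideals, one per connected component of its Dynkin diagram, so g ≅ B_2 ⊕ D_7 (dimension 10 + 91 = 101).

B_2 ⊕ D_7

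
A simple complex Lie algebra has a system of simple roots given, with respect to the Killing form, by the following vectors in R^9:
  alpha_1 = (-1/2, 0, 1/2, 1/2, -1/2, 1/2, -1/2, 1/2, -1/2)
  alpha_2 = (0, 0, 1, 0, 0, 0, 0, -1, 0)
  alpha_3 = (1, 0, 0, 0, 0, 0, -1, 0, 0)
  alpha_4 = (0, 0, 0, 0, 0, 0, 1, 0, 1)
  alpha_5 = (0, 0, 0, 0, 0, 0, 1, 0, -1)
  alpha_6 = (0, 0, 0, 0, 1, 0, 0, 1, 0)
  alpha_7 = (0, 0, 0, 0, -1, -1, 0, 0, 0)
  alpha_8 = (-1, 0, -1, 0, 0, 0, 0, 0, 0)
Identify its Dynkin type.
Compute the Cartan integers a_ij = 2(alpha_i, alpha_j)/(alpha_j, alpha_j); the resulting 8x8 Cartan matrix is
[[2, 0, 0, -1, 0, 0, 0, 0], [0, 2, 0, 0, 0, -1, 0, -1], [0, 0, 2, -1, -1, 0, 0, -1], [-1, 0, -1, 2, 0, 0, 0, 0], [0, 0, -1, 0, 2, 0, 0, 0], [0, -1, 0, 0, 0, 2, -1, 0], [0, 0, 0, 0, 0, -1, 2, 0], [0, -1, -1, 0, 0, 0, 0, 2]].
All simple roots have the same length, so the diagram is simply laced. The associated Dynkin diagram is a chain of 7 nodes with one extra node attached to the third node from one end (E_8), so the type is E_8.

E_8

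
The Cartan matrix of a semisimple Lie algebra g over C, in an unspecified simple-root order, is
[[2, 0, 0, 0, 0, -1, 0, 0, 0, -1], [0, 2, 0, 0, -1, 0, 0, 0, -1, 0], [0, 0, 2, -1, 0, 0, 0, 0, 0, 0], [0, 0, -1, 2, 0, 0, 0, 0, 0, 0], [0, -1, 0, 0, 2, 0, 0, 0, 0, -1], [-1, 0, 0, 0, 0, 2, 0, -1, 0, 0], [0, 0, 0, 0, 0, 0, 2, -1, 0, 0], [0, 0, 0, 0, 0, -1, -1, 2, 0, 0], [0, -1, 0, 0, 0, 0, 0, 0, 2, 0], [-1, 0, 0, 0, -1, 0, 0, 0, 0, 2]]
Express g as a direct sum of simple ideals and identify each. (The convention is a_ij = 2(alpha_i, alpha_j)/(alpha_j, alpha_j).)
A_2 + A_8

The diagram associated to this matrix has two connected components: the simple roots {alpha_3, alpha_4} form a chain of 2 nodes with single edges (A_2), and {alpha_1, alpha_2, alpha_5, alpha_6, alpha_7, alpha_8, alpha_9, alpha_10} form a chain of 8 nodes with single edges (A_8). A semisimple Lie algebra decomposes uniquely as the direct sum of simple ideals, one per connected component of its Dynkin diagram, so g ≅ A_2 ⊕ A_8 (dimension 8 + 80 = 88).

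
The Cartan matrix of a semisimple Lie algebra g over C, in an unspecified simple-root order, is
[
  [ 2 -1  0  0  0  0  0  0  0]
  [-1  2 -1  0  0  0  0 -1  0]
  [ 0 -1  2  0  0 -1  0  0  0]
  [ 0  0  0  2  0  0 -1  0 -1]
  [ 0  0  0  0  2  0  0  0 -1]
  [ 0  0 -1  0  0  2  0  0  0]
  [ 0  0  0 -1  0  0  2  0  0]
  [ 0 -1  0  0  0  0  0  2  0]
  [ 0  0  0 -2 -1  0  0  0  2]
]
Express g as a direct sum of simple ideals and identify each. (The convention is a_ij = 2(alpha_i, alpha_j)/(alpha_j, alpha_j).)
The diagram associated to this matrix has two connected components: the simple roots {alpha_1, alpha_2, alpha_3, alpha_6, alpha_8} form a chain of 3 nodes with a fork of two nodes at one end (D_5), and {alpha_4, alpha_5, alpha_7, alpha_9} form a chain of 4 nodes with a double edge between the middle two (F_4). A semisimple Lie algebra decomposes uniquely as the direct sum of simple ideals, one per connected component of its Dynkin diagram, so g ≅ D_5 ⊕ F_4 (dimension 45 + 52 = 97).

D5 + F4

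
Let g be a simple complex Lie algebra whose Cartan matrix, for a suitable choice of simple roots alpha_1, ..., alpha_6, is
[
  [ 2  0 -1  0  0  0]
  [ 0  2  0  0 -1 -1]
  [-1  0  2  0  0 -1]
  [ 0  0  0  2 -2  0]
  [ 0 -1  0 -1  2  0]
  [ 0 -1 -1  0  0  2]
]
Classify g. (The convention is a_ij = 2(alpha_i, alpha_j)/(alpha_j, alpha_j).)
C_6

The matrix has rank 6 with 2's on the diagonal. Reading the off-diagonal entries as Dynkin edges (a single edge where a_ij = a_ji = -1; a double or triple edge where a_ij * a_ji = 2 or 3), the diagram is a chain of 6 nodes with a double edge at one end; the terminal node there is the unique long simple root (C_6). One simple-root ordering that puts it in standard form is (alpha_1, alpha_3, alpha_6, alpha_2, alpha_5, alpha_4). So the algebra is type C_6, i.e. sp(12).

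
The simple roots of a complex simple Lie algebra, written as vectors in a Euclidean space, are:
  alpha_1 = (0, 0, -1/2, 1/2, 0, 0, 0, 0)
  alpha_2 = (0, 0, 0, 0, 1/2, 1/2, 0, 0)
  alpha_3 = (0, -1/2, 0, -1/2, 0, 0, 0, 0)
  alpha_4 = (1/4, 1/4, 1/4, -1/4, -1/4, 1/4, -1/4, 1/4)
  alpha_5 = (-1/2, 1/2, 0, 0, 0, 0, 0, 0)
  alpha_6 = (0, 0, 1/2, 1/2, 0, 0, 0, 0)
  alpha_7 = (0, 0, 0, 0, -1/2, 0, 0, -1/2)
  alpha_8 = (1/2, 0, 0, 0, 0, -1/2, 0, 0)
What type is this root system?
E_8

Compute the Cartan integers a_ij = 2(alpha_i, alpha_j)/(alpha_j, alpha_j); the resulting 8x8 Cartan matrix is
[[2, 0, -1, -1, 0, 0, 0, 0], [0, 2, 0, 0, 0, 0, -1, -1], [-1, 0, 2, 0, -1, -1, 0, 0], [-1, 0, 0, 2, 0, 0, 0, 0], [0, 0, -1, 0, 2, 0, 0, -1], [0, 0, -1, 0, 0, 2, 0, 0], [0, -1, 0, 0, 0, 0, 2, 0], [0, -1, 0, 0, -1, 0, 0, 2]].
All simple roots have the same length, so the diagram is simply laced. The associated Dynkin diagram is a chain of 7 nodes with one extra node attached to the third node from one end (E_8), so the type is E_8.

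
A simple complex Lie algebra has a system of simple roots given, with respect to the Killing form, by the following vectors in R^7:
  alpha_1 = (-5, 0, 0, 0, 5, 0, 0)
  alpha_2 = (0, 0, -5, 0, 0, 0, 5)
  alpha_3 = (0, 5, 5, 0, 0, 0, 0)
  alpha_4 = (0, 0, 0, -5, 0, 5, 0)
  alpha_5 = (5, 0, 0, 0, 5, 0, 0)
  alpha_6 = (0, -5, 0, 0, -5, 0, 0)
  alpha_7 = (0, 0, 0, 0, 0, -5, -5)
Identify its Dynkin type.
Compute the Cartan integers a_ij = 2(alpha_i, alpha_j)/(alpha_j, alpha_j); the resulting 7x7 Cartan matrix is
[[2, 0, 0, 0, 0, -1, 0], [0, 2, -1, 0, 0, 0, -1], [0, -1, 2, 0, 0, -1, 0], [0, 0, 0, 2, 0, 0, -1], [0, 0, 0, 0, 2, -1, 0], [-1, 0, -1, 0, -1, 2, 0], [0, -1, 0, -1, 0, 0, 2]].
All simple roots have the same length, so the diagram is simply laced. The associated Dynkin diagram is a chain of 5 nodes with a fork of two nodes at one end (D_7), so the type is D_7 (the algebra so(14)).

D7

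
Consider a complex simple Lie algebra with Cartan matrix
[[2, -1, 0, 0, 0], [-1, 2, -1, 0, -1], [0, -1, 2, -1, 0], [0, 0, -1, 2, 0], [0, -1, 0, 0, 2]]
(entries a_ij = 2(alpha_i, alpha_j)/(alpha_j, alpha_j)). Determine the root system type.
D_5

The matrix has rank 5 with 2's on the diagonal. Reading the off-diagonal entries as Dynkin edges (a single edge where a_ij = a_ji = -1; a double or triple edge where a_ij * a_ji = 2 or 3), the diagram is a chain of 3 nodes with a fork of two nodes at one end (D_5). One simple-root ordering that puts it in standard form is (alpha_4, alpha_3, alpha_2, alpha_1, alpha_5). So the algebra is type D_5, i.e. so(10).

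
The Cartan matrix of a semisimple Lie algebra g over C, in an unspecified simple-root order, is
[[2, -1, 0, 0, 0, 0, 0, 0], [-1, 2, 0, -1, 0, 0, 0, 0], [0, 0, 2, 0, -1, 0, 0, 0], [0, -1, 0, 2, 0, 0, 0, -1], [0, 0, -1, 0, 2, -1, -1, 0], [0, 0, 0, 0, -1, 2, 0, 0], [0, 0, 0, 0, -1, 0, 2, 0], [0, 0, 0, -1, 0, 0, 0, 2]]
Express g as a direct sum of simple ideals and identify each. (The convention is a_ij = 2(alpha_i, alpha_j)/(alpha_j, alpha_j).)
type A_4 ⊕ type D_4

The diagram associated to this matrix has two connected components: the simple roots {alpha_1, alpha_2, alpha_4, alpha_8} form a chain of 4 nodes with single edges (A_4), and {alpha_3, alpha_5, alpha_6, alpha_7} form a chain of 2 nodes with a fork of two nodes at one end (D_4). A semisimple Lie algebra decomposes uniquely as the direct sum of simple ideals, one per connected component of its Dynkin diagram, so g ≅ A_4 ⊕ D_4 (dimension 24 + 28 = 52).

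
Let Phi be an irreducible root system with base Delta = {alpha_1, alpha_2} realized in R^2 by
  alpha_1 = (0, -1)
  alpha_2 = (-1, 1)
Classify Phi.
Compute the Cartan integers a_ij = 2(alpha_i, alpha_j)/(alpha_j, alpha_j); the resulting 2x2 Cartan matrix is
[[2, -1], [-2, 2]].
The roots have two lengths (squared-length ratio 2:1); the short ones are alpha_{1}. The associated Dynkin diagram is a chain of 2 nodes with a double edge at one end; the terminal node there is the unique short simple root (B_2), so the type is B_2 (the algebra so(5)).

B_2 (so(5))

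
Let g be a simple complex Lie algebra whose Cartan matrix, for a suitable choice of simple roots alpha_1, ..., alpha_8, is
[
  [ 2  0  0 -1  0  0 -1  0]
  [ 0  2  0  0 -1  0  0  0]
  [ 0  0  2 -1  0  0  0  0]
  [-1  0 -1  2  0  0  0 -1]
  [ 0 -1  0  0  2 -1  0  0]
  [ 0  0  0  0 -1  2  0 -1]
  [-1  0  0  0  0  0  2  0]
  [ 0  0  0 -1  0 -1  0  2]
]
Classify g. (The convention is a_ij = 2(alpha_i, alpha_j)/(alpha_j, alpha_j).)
The matrix has rank 8 with 2's on the diagonal. Reading the off-diagonal entries as Dynkin edges (a single edge where a_ij = a_ji = -1; a double or triple edge where a_ij * a_ji = 2 or 3), the diagram is a chain of 7 nodes with one extra node attached to the third node from one end (E_8). One simple-root ordering that puts it in standard form is (alpha_7, alpha_3, alpha_1, alpha_4, alpha_8, alpha_6, alpha_5, alpha_2). So the algebra is type E_8.

E8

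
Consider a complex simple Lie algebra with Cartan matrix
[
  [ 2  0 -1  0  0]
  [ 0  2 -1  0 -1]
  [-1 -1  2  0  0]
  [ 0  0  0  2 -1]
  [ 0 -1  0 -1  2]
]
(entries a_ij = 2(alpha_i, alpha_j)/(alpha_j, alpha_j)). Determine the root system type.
A5

The matrix has rank 5 with 2's on the diagonal. Reading the off-diagonal entries as Dynkin edges (a single edge where a_ij = a_ji = -1; a double or triple edge where a_ij * a_ji = 2 or 3), the diagram is a chain of 5 nodes with single edges (A_5). One simple-root ordering that puts it in standard form is (alpha_1, alpha_3, alpha_2, alpha_5, alpha_4). So the algebra is type A_5, i.e. sl(6).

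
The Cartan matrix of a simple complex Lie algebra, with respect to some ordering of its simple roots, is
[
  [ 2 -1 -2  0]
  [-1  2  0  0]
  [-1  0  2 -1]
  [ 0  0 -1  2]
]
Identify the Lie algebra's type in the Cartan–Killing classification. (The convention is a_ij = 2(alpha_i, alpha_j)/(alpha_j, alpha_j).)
The matrix has rank 4 with 2's on the diagonal. Reading the off-diagonal entries as Dynkin edges (a single edge where a_ij = a_ji = -1; a double or triple edge where a_ij * a_ji = 2 or 3), the diagram is a chain of 4 nodes with a double edge between the middle two (F_4). One simple-root ordering that puts it in standard form is (alpha_2, alpha_1, alpha_3, alpha_4). So the algebra is type F_4.

type F_4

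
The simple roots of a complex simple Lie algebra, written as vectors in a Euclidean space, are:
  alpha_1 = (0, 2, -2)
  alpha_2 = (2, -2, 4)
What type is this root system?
G_2

Compute the Cartan integers a_ij = 2(alpha_i, alpha_j)/(alpha_j, alpha_j); the resulting 2x2 Cartan matrix is
[[2, -1], [-3, 2]].
The roots have two lengths (squared-length ratio 3:1); the short ones are alpha_{1}. The associated Dynkin diagram is two nodes joined by a triple edge (G_2), so the type is G_2.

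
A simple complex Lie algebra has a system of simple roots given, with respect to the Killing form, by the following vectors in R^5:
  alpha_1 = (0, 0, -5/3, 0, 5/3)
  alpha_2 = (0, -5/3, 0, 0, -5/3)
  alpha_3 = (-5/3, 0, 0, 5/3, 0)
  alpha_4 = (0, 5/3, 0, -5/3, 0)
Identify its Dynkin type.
Compute the Cartan integers a_ij = 2(alpha_i, alpha_j)/(alpha_j, alpha_j); the resulting 4x4 Cartan matrix is
[[2, -1, 0, 0], [-1, 2, 0, -1], [0, 0, 2, -1], [0, -1, -1, 2]].
All simple roots have the same length, so the diagram is simply laced. The associated Dynkin diagram is a chain of 4 nodes with single edges (A_4), so the type is A_4 (the algebra sl(5)).

A_4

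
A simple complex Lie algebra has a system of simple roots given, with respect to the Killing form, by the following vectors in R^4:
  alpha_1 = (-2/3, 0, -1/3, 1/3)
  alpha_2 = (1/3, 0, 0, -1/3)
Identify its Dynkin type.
Compute the Cartan integers a_ij = 2(alpha_i, alpha_j)/(alpha_j, alpha_j); the resulting 2x2 Cartan matrix is
[[2, -3], [-1, 2]].
The roots have two lengths (squared-length ratio 3:1); the short ones are alpha_{2}. The associated Dynkin diagram is two nodes joined by a triple edge (G_2), so the type is G_2.

G_2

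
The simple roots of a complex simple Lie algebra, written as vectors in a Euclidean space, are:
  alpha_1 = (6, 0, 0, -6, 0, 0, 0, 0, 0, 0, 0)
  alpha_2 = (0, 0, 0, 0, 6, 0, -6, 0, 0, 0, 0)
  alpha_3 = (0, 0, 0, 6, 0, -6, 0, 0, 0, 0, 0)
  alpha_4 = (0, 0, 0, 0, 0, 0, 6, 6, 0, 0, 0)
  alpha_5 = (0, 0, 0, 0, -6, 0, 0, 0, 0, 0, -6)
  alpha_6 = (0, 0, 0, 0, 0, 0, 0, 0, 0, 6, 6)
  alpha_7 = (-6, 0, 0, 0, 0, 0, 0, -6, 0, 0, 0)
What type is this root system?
Compute the Cartan integers a_ij = 2(alpha_i, alpha_j)/(alpha_j, alpha_j); the resulting 7x7 Cartan matrix is
[[2, 0, -1, 0, 0, 0, -1], [0, 2, 0, -1, -1, 0, 0], [-1, 0, 2, 0, 0, 0, 0], [0, -1, 0, 2, 0, 0, -1], [0, -1, 0, 0, 2, -1, 0], [0, 0, 0, 0, -1, 2, 0], [-1, 0, 0, -1, 0, 0, 2]].
All simple roots have the same length, so the diagram is simply laced. The associated Dynkin diagram is a chain of 7 nodes with single edges (A_7), so the type is A_7 (the algebra sl(8)).

A7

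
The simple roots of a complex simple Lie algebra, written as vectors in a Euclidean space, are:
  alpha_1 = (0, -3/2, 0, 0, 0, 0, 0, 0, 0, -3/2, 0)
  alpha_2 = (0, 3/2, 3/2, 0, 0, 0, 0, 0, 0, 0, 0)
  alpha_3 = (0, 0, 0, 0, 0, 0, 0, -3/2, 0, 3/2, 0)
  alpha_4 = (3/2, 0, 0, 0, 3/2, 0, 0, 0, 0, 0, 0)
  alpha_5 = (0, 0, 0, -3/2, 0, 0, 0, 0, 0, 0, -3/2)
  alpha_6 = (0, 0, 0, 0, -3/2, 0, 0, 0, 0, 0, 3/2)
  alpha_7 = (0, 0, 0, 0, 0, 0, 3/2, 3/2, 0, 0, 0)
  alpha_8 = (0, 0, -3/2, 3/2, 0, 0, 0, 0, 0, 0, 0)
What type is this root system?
A_8

Compute the Cartan integers a_ij = 2(alpha_i, alpha_j)/(alpha_j, alpha_j); the resulting 8x8 Cartan matrix is
[[2, -1, -1, 0, 0, 0, 0, 0], [-1, 2, 0, 0, 0, 0, 0, -1], [-1, 0, 2, 0, 0, 0, -1, 0], [0, 0, 0, 2, 0, -1, 0, 0], [0, 0, 0, 0, 2, -1, 0, -1], [0, 0, 0, -1, -1, 2, 0, 0], [0, 0, -1, 0, 0, 0, 2, 0], [0, -1, 0, 0, -1, 0, 0, 2]].
All simple roots have the same length, so the diagram is simply laced. The associated Dynkin diagram is a chain of 8 nodes with single edges (A_8), so the type is A_8 (the algebra sl(9)).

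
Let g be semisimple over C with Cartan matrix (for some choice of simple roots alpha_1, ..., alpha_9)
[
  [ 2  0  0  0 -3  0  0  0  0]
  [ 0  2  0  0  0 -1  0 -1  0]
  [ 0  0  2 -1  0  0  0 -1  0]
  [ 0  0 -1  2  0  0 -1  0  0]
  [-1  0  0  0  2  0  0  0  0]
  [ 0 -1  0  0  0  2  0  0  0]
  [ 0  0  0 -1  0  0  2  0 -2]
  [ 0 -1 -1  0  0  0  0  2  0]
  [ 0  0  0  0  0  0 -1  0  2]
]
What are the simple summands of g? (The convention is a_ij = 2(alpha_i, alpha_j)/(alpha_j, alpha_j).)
The diagram associated to this matrix has two connected components: the simple roots {alpha_2, alpha_3, alpha_4, alpha_6, alpha_7, alpha_8, alpha_9} form a chain of 7 nodes with a double edge at one end; the terminal node there is the unique short simple root (B_7), and {alpha_1, alpha_5} form two nodes joined by a triple edge (G_2). A semisimple Lie algebra decomposes uniquely as the direct sum of simple ideals, one per connected component of its Dynkin diagram, so g ≅ B_7 ⊕ G_2 (dimension 105 + 14 = 119).

B_7 (so(15)) ⊕ G_2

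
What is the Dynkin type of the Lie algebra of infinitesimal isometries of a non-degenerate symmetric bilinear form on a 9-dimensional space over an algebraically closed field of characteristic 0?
B4

This is so(9) with 9 odd, which has dimension 9(9-1)/2 = 36 and rank (9-1)/2 = 4. In the classification of classical Lie algebras, the orthogonal algebra so(2n+1) in an odd number of variables has type B_n; here n = 4, so the Dynkin diagram is a chain of 4 nodes with a double edge at one end; the terminal node there is the unique short simple root (B_4). Hence the type is B_4.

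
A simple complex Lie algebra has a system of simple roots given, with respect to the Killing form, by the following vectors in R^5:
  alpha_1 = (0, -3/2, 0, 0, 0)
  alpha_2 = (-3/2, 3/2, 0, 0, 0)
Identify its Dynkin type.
B_2

Compute the Cartan integers a_ij = 2(alpha_i, alpha_j)/(alpha_j, alpha_j); the resulting 2x2 Cartan matrix is
[[2, -1], [-2, 2]].
The roots have two lengths (squared-length ratio 2:1); the short ones are alpha_{1}. The associated Dynkin diagram is a chain of 2 nodes with a double edge at one end; the terminal node there is the unique short simple root (B_2), so the type is B_2 (the algebra so(5)).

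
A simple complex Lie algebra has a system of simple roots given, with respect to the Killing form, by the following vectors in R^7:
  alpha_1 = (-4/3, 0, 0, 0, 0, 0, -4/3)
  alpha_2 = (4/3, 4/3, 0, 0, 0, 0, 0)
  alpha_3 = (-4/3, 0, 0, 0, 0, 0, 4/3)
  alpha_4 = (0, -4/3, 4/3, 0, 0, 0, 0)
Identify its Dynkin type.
D_4

Compute the Cartan integers a_ij = 2(alpha_i, alpha_j)/(alpha_j, alpha_j); the resulting 4x4 Cartan matrix is
[[2, -1, 0, 0], [-1, 2, -1, -1], [0, -1, 2, 0], [0, -1, 0, 2]].
All simple roots have the same length, so the diagram is simply laced. The associated Dynkin diagram is a chain of 2 nodes with a fork of two nodes at one end (D_4), so the type is D_4 (the algebra so(8)).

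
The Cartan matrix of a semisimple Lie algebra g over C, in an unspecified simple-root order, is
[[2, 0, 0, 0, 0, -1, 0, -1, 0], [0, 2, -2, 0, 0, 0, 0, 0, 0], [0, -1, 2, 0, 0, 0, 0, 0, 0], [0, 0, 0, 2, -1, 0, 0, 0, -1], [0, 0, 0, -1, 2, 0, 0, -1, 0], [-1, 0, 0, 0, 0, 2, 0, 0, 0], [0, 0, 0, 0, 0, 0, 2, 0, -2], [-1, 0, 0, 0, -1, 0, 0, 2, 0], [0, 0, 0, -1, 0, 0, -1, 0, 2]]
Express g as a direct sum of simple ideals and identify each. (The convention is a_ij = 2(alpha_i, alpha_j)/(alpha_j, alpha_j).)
B2 + C7

The diagram associated to this matrix has two connected components: the simple roots {alpha_2, alpha_3} form a chain of 2 nodes with a double edge at one end; the terminal node there is the unique short simple root (B_2), and {alpha_1, alpha_4, alpha_5, alpha_6, alpha_7, alpha_8, alpha_9} form a chain of 7 nodes with a double edge at one end; the terminal node there is the unique long simple root (C_7). A semisimple Lie algebra decomposes uniquely as the direct sum of simple ideals, one per connected component of its Dynkin diagram, so g ≅ B_2 ⊕ C_7 (dimension 10 + 105 = 115).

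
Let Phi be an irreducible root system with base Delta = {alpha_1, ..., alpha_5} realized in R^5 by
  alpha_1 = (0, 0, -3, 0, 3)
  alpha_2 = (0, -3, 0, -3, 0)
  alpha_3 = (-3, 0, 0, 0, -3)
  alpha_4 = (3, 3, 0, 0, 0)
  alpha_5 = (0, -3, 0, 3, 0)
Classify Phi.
Compute the Cartan integers a_ij = 2(alpha_i, alpha_j)/(alpha_j, alpha_j); the resulting 5x5 Cartan matrix is
[[2, 0, -1, 0, 0], [0, 2, 0, -1, 0], [-1, 0, 2, -1, 0], [0, -1, -1, 2, -1], [0, 0, 0, -1, 2]].
All simple roots have the same length, so the diagram is simply laced. The associated Dynkin diagram is a chain of 3 nodes with a fork of two nodes at one end (D_5), so the type is D_5 (the algebra so(10)).

D_5 (so(10))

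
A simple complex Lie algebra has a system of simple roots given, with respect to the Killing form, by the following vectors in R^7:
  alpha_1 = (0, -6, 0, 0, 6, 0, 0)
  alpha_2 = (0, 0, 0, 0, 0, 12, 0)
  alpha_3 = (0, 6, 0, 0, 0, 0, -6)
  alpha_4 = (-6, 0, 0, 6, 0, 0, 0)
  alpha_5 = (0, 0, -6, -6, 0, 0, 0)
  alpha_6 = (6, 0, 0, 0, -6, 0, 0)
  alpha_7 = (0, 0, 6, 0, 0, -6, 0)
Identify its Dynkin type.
type C_7

Compute the Cartan integers a_ij = 2(alpha_i, alpha_j)/(alpha_j, alpha_j); the resulting 7x7 Cartan matrix is
[[2, 0, -1, 0, 0, -1, 0], [0, 2, 0, 0, 0, 0, -2], [-1, 0, 2, 0, 0, 0, 0], [0, 0, 0, 2, -1, -1, 0], [0, 0, 0, -1, 2, 0, -1], [-1, 0, 0, -1, 0, 2, 0], [0, -1, 0, 0, -1, 0, 2]].
The roots have two lengths (squared-length ratio 2:1); the short ones are alpha_{1,3,4,5,6,7}. The associated Dynkin diagram is a chain of 7 nodes with a double edge at one end; the terminal node there is the unique long simple root (C_7), so the type is C_7 (the algebra sp(14)).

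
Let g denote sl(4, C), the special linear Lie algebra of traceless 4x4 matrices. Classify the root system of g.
This is sl(4), which has dimension 4^2 - 1 = 15 and rank 4 - 1 = 3 (a Cartan subalgebra is the diagonal traceless matrices). In the classification of classical Lie algebras, the special linear algebra sl(n+1) has type A_n; here n = 3, so the Dynkin diagram is a chain of 3 nodes with single edges (A_3). Hence the type is A_3.

A3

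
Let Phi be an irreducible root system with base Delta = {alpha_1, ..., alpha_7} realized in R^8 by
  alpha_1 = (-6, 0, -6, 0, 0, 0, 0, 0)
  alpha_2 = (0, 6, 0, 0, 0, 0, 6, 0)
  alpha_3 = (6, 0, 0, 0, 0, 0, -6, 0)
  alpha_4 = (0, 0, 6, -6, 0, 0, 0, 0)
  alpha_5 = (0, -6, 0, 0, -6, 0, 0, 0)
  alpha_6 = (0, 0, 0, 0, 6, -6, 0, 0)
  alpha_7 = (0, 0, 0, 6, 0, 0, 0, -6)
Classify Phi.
Compute the Cartan integers a_ij = 2(alpha_i, alpha_j)/(alpha_j, alpha_j); the resulting 7x7 Cartan matrix is
[[2, 0, -1, -1, 0, 0, 0], [0, 2, -1, 0, -1, 0, 0], [-1, -1, 2, 0, 0, 0, 0], [-1, 0, 0, 2, 0, 0, -1], [0, -1, 0, 0, 2, -1, 0], [0, 0, 0, 0, -1, 2, 0], [0, 0, 0, -1, 0, 0, 2]].
All simple roots have the same length, so the diagram is simply laced. The associated Dynkin diagram is a chain of 7 nodes with single edges (A_7), so the type is A_7 (the algebra sl(8)).

A7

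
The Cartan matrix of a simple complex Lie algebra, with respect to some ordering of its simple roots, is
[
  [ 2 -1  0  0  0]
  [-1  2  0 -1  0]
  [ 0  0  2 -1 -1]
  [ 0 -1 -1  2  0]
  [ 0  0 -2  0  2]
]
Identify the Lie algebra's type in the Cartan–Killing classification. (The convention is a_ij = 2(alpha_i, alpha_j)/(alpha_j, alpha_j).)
The matrix has rank 5 with 2's on the diagonal. Reading the off-diagonal entries as Dynkin edges (a single edge where a_ij = a_ji = -1; a double or triple edge where a_ij * a_ji = 2 or 3), the diagram is a chain of 5 nodes with a double edge at one end; the terminal node there is the unique long simple root (C_5). One simple-root ordering that puts it in standard form is (alpha_1, alpha_2, alpha_4, alpha_3, alpha_5). So the algebra is type C_5, i.e. sp(10).

C_5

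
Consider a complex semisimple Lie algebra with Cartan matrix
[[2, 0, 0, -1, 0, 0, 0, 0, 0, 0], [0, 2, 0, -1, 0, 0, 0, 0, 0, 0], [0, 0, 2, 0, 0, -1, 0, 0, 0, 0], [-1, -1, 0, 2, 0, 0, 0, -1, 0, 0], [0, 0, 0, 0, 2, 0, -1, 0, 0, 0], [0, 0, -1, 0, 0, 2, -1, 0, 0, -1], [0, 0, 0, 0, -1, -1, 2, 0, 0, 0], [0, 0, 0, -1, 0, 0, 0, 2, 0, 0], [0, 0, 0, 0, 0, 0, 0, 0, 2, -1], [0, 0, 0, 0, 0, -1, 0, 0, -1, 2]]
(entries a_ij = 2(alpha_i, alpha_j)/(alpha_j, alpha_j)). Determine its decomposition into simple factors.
D_4 (so(8)) ⊕ E_6

The diagram associated to this matrix has two connected components: the simple roots {alpha_1, alpha_2, alpha_4, alpha_8} form a chain of 2 nodes with a fork of two nodes at one end (D_4), and {alpha_3, alpha_5, alpha_6, alpha_7, alpha_9, alpha_10} form a chain of 5 nodes with one extra node attached to the third node from one end (E_6). A semisimple Lie algebra decomposes uniquely as the direct sum of simple ideals, one per connected component of its Dynkin diagram, so g ≅ D_4 ⊕ E_6 (dimension 28 + 78 = 106).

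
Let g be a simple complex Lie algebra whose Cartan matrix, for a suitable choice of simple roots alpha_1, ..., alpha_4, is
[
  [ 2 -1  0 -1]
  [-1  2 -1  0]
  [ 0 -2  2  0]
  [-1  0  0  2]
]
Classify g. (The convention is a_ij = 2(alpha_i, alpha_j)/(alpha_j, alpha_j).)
C_4

The matrix has rank 4 with 2's on the diagonal. Reading the off-diagonal entries as Dynkin edges (a single edge where a_ij = a_ji = -1; a double or triple edge where a_ij * a_ji = 2 or 3), the diagram is a chain of 4 nodes with a double edge at one end; the terminal node there is the unique long simple root (C_4). One simple-root ordering that puts it in standard form is (alpha_4, alpha_1, alpha_2, alpha_3). So the algebra is type C_4, i.e. sp(8).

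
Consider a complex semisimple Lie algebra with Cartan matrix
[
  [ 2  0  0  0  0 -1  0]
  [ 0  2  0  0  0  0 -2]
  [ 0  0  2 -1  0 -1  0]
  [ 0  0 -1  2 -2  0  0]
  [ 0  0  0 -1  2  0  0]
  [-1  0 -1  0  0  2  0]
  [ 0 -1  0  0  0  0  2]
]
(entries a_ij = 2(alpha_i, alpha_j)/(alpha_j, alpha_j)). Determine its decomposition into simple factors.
The diagram associated to this matrix has two connected components: the simple roots {alpha_2, alpha_7} form a chain of 2 nodes with a double edge at one end; the terminal node there is the unique short simple root (B_2), and {alpha_1, alpha_3, alpha_4, alpha_5, alpha_6} form a chain of 5 nodes with a double edge at one end; the terminal node there is the unique short simple root (B_5). A semisimple Lie algebra decomposes uniquely as the direct sum of simple ideals, one per connected component of its Dynkin diagram, so g ≅ B_2 ⊕ B_5 (dimension 10 + 55 = 65).

B_2 ⊕ B_5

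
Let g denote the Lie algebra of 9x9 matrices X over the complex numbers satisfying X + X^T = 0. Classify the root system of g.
This is so(9) with 9 odd, which has dimension 9(9-1)/2 = 36 and rank (9-1)/2 = 4. In the classification of classical Lie algebras, the orthogonal algebra so(2n+1) in an odd number of variables has type B_n; here n = 4, so the Dynkin diagram is a chain of 4 nodes with a double edge at one end; the terminal node there is the unique short simple root (B_4). Hence the type is B_4.

B_4 (so(9))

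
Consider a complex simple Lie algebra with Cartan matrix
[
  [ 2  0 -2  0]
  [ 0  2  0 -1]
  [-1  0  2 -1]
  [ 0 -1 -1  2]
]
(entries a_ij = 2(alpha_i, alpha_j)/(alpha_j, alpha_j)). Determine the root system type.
C_4

The matrix has rank 4 with 2's on the diagonal. Reading the off-diagonal entries as Dynkin edges (a single edge where a_ij = a_ji = -1; a double or triple edge where a_ij * a_ji = 2 or 3), the diagram is a chain of 4 nodes with a double edge at one end; the terminal node there is the unique long simple root (C_4). One simple-root ordering that puts it in standard form is (alpha_2, alpha_4, alpha_3, alpha_1). So the algebra is type C_4, i.e. sp(8).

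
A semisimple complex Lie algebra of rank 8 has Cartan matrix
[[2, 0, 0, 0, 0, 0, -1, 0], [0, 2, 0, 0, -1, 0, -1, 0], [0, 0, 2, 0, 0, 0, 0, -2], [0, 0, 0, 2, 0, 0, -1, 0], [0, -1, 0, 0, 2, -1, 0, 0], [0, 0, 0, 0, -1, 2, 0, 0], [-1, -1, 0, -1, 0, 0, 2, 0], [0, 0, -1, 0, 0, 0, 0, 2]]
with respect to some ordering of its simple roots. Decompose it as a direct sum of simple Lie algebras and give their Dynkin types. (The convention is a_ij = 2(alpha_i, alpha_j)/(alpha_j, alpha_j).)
The diagram associated to this matrix has two connected components: the simple roots {alpha_3, alpha_8} form a chain of 2 nodes with a double edge at one end; the terminal node there is the unique short simple root (B_2), and {alpha_1, alpha_2, alpha_4, alpha_5, alpha_6, alpha_7} form a chain of 4 nodes with a fork of two nodes at one end (D_6). A semisimple Lie algebra decomposes uniquely as the direct sum of simple ideals, one per connected component of its Dynkin diagram, so g ≅ B_2 ⊕ D_6 (dimension 10 + 66 = 76).

B_2 (so(5)) + D_6 (so(12))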